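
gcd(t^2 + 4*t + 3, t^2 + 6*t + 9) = t + 3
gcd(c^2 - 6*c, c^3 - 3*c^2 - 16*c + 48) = 1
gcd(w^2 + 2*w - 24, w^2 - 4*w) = w - 4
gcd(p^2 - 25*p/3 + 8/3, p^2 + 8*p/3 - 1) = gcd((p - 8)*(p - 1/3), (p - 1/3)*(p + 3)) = p - 1/3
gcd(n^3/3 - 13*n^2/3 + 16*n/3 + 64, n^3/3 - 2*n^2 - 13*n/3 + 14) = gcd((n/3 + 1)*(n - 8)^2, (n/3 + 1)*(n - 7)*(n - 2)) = n + 3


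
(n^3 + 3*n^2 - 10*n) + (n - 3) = n^3 + 3*n^2 - 9*n - 3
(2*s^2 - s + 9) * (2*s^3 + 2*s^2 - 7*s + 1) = 4*s^5 + 2*s^4 + 2*s^3 + 27*s^2 - 64*s + 9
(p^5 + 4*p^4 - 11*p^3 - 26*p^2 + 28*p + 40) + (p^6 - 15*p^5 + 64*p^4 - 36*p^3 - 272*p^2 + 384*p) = p^6 - 14*p^5 + 68*p^4 - 47*p^3 - 298*p^2 + 412*p + 40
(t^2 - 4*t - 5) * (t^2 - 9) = t^4 - 4*t^3 - 14*t^2 + 36*t + 45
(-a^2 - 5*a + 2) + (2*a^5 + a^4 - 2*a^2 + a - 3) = 2*a^5 + a^4 - 3*a^2 - 4*a - 1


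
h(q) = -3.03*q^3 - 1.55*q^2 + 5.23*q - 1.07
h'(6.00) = -340.61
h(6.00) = -679.97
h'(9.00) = -758.96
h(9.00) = -2288.42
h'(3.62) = -125.11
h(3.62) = -146.19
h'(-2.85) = -59.77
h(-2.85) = 41.58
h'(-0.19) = 5.49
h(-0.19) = -2.10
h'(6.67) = -419.85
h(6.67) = -934.27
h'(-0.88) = 0.92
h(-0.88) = -4.81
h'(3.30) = -103.99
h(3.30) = -109.58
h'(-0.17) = 5.49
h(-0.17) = -1.99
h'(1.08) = -8.72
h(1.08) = -1.05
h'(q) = -9.09*q^2 - 3.1*q + 5.23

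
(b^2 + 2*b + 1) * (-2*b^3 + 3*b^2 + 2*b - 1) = -2*b^5 - b^4 + 6*b^3 + 6*b^2 - 1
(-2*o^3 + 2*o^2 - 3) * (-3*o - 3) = 6*o^4 - 6*o^2 + 9*o + 9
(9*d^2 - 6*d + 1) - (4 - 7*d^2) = 16*d^2 - 6*d - 3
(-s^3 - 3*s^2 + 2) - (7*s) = -s^3 - 3*s^2 - 7*s + 2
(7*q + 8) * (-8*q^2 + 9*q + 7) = -56*q^3 - q^2 + 121*q + 56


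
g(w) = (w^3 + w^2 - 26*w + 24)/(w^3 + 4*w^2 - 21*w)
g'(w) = (-3*w^2 - 8*w + 21)*(w^3 + w^2 - 26*w + 24)/(w^3 + 4*w^2 - 21*w)^2 + (3*w^2 + 2*w - 26)/(w^3 + 4*w^2 - 21*w)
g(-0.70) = 2.60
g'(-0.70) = 2.41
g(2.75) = 2.86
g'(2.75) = 9.76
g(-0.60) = 2.88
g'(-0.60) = 3.25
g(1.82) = 0.74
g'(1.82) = 0.79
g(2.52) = 1.66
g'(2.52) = 2.80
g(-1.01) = 2.07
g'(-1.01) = 1.19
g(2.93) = 9.05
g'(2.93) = 122.59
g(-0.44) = 3.58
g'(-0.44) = 5.98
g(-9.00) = 1.81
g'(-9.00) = 0.33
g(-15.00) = 1.27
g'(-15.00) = 0.03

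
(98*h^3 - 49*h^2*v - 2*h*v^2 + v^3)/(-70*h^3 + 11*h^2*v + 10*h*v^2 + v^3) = (-7*h + v)/(5*h + v)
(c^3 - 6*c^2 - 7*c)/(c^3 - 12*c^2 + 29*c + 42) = c/(c - 6)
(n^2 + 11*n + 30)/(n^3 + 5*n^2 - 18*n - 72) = (n + 5)/(n^2 - n - 12)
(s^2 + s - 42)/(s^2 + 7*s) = (s - 6)/s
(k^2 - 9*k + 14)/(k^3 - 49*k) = (k - 2)/(k*(k + 7))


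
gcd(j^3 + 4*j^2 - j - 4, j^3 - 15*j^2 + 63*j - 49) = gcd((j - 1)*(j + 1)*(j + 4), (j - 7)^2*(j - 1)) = j - 1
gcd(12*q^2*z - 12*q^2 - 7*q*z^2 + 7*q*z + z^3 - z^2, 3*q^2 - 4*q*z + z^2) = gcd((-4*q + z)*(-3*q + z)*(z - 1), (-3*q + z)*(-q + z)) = -3*q + z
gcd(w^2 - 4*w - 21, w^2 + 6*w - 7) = 1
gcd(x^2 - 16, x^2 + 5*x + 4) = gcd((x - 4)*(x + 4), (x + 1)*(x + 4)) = x + 4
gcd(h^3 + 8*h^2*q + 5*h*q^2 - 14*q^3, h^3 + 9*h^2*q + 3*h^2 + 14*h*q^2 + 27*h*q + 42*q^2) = h^2 + 9*h*q + 14*q^2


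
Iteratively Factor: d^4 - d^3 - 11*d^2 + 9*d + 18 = (d + 1)*(d^3 - 2*d^2 - 9*d + 18) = (d - 2)*(d + 1)*(d^2 - 9) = (d - 2)*(d + 1)*(d + 3)*(d - 3)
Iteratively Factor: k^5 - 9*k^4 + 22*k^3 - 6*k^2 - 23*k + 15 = (k + 1)*(k^4 - 10*k^3 + 32*k^2 - 38*k + 15) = (k - 5)*(k + 1)*(k^3 - 5*k^2 + 7*k - 3) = (k - 5)*(k - 3)*(k + 1)*(k^2 - 2*k + 1) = (k - 5)*(k - 3)*(k - 1)*(k + 1)*(k - 1)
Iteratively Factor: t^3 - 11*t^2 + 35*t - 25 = (t - 5)*(t^2 - 6*t + 5) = (t - 5)^2*(t - 1)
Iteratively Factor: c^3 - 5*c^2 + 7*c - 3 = (c - 3)*(c^2 - 2*c + 1) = (c - 3)*(c - 1)*(c - 1)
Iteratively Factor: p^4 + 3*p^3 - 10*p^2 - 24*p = (p + 4)*(p^3 - p^2 - 6*p) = p*(p + 4)*(p^2 - p - 6) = p*(p + 2)*(p + 4)*(p - 3)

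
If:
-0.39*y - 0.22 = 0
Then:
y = -0.56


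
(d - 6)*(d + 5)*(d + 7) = d^3 + 6*d^2 - 37*d - 210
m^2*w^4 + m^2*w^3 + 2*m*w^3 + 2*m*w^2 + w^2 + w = w*(w + 1)*(m*w + 1)^2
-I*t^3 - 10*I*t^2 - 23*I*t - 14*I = (t + 2)*(t + 7)*(-I*t - I)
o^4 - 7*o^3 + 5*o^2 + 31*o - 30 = (o - 5)*(o - 3)*(o - 1)*(o + 2)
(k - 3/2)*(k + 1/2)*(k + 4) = k^3 + 3*k^2 - 19*k/4 - 3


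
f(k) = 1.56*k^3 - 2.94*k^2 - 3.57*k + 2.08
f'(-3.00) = 56.19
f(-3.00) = -55.79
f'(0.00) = -3.57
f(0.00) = 2.08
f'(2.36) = 8.62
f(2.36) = -2.21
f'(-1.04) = 7.61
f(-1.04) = 0.86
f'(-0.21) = -2.13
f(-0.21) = 2.69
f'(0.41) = -5.19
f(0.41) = 0.23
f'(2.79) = 16.45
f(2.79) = 3.11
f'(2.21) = 6.29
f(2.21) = -3.33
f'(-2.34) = 35.82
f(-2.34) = -25.65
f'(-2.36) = 36.37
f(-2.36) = -26.37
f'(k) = 4.68*k^2 - 5.88*k - 3.57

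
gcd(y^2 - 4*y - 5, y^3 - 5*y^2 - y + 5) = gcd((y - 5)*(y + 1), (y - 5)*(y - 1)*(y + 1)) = y^2 - 4*y - 5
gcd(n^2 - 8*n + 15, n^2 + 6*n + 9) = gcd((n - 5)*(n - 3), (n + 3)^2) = 1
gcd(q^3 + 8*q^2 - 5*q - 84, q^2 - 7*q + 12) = q - 3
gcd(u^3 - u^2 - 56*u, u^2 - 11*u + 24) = u - 8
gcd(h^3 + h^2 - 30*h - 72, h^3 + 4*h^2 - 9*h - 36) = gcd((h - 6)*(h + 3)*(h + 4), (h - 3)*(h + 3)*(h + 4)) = h^2 + 7*h + 12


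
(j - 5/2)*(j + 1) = j^2 - 3*j/2 - 5/2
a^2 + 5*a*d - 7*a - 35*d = (a - 7)*(a + 5*d)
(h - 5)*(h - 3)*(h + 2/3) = h^3 - 22*h^2/3 + 29*h/3 + 10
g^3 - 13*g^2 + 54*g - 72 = (g - 6)*(g - 4)*(g - 3)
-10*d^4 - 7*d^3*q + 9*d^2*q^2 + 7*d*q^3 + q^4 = (-d + q)*(d + q)*(2*d + q)*(5*d + q)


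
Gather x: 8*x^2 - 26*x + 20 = 8*x^2 - 26*x + 20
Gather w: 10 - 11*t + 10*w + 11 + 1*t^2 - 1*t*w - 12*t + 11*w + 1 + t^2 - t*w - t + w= 2*t^2 - 24*t + w*(22 - 2*t) + 22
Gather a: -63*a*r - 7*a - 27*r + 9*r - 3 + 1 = a*(-63*r - 7) - 18*r - 2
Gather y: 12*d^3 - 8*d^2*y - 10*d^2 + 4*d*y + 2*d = 12*d^3 - 10*d^2 + 2*d + y*(-8*d^2 + 4*d)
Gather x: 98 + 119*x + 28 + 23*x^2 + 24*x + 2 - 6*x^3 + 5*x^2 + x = -6*x^3 + 28*x^2 + 144*x + 128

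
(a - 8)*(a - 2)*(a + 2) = a^3 - 8*a^2 - 4*a + 32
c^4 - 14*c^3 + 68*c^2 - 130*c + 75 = (c - 5)^2*(c - 3)*(c - 1)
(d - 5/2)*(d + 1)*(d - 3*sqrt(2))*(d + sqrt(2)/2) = d^4 - 5*sqrt(2)*d^3/2 - 3*d^3/2 - 11*d^2/2 + 15*sqrt(2)*d^2/4 + 9*d/2 + 25*sqrt(2)*d/4 + 15/2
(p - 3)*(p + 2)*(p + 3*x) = p^3 + 3*p^2*x - p^2 - 3*p*x - 6*p - 18*x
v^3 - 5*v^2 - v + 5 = (v - 5)*(v - 1)*(v + 1)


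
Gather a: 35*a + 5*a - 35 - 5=40*a - 40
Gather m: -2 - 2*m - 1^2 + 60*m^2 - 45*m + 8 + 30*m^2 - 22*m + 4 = 90*m^2 - 69*m + 9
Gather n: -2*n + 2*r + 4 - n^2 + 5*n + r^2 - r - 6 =-n^2 + 3*n + r^2 + r - 2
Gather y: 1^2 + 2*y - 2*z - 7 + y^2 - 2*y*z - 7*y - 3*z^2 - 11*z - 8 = y^2 + y*(-2*z - 5) - 3*z^2 - 13*z - 14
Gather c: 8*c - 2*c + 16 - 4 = 6*c + 12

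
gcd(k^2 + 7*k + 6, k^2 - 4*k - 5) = k + 1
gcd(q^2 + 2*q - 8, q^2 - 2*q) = q - 2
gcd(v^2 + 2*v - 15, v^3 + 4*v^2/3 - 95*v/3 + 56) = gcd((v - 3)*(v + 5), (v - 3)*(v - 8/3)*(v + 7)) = v - 3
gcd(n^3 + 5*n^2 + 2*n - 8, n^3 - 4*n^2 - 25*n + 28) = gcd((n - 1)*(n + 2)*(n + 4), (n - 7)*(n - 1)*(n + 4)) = n^2 + 3*n - 4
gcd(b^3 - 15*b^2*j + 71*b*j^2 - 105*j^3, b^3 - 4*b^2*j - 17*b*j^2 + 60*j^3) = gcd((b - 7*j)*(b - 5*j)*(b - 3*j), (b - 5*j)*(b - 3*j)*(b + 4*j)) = b^2 - 8*b*j + 15*j^2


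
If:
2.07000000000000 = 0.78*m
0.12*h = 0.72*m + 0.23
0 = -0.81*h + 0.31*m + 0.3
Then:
No Solution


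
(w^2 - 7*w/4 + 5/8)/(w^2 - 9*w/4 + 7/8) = (4*w - 5)/(4*w - 7)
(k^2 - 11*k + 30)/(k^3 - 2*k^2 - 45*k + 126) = (k - 5)/(k^2 + 4*k - 21)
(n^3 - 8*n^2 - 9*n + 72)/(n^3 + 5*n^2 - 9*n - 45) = (n - 8)/(n + 5)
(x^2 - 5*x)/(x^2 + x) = (x - 5)/(x + 1)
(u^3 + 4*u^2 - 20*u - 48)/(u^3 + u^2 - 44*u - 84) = (u - 4)/(u - 7)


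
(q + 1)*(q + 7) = q^2 + 8*q + 7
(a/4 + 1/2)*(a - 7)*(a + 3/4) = a^3/4 - 17*a^2/16 - 71*a/16 - 21/8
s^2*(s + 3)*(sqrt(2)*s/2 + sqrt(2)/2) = sqrt(2)*s^4/2 + 2*sqrt(2)*s^3 + 3*sqrt(2)*s^2/2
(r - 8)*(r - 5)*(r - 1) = r^3 - 14*r^2 + 53*r - 40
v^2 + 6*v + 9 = (v + 3)^2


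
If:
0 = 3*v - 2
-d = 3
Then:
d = -3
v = 2/3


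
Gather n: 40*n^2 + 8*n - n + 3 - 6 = 40*n^2 + 7*n - 3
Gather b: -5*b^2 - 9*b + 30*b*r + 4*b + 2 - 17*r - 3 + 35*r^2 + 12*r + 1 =-5*b^2 + b*(30*r - 5) + 35*r^2 - 5*r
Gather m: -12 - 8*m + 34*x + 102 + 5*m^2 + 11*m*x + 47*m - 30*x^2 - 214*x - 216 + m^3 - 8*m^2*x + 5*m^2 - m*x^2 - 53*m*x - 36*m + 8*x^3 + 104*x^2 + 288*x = m^3 + m^2*(10 - 8*x) + m*(-x^2 - 42*x + 3) + 8*x^3 + 74*x^2 + 108*x - 126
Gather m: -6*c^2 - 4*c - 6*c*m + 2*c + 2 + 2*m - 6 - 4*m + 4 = -6*c^2 - 2*c + m*(-6*c - 2)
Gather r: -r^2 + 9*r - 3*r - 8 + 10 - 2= -r^2 + 6*r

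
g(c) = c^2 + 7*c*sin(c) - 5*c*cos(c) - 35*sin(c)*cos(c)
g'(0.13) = -36.63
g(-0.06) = 2.42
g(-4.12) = -2.24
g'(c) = 5*c*sin(c) + 7*c*cos(c) + 2*c + 35*sin(c)^2 + 7*sin(c) - 35*cos(c)^2 - 5*cos(c)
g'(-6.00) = -93.09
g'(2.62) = -13.93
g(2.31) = 42.49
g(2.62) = 42.48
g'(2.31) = 14.03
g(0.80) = -15.62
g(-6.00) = 43.68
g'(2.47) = -0.54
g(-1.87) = 3.39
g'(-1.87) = 32.76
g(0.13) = -5.01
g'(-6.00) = -93.09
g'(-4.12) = 12.55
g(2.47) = 43.58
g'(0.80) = 10.93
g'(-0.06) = -40.68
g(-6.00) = 43.68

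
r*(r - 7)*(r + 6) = r^3 - r^2 - 42*r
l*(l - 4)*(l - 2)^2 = l^4 - 8*l^3 + 20*l^2 - 16*l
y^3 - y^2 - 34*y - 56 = (y - 7)*(y + 2)*(y + 4)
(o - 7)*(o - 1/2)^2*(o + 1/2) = o^4 - 15*o^3/2 + 13*o^2/4 + 15*o/8 - 7/8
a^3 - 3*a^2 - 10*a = a*(a - 5)*(a + 2)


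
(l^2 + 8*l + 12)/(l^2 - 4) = (l + 6)/(l - 2)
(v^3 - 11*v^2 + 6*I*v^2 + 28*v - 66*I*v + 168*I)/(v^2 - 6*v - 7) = (v^2 + v*(-4 + 6*I) - 24*I)/(v + 1)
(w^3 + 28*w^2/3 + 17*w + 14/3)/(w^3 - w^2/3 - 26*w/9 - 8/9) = 3*(w^2 + 9*w + 14)/(3*w^2 - 2*w - 8)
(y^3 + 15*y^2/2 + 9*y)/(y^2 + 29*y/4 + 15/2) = 2*y*(2*y + 3)/(4*y + 5)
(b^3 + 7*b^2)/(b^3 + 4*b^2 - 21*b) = b/(b - 3)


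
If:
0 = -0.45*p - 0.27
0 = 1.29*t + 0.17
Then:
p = -0.60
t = -0.13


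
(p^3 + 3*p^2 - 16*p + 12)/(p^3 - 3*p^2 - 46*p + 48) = (p - 2)/(p - 8)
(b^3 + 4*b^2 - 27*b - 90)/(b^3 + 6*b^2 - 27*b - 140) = (b^2 + 9*b + 18)/(b^2 + 11*b + 28)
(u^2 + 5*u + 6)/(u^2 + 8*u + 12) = (u + 3)/(u + 6)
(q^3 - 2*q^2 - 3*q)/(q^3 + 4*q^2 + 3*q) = (q - 3)/(q + 3)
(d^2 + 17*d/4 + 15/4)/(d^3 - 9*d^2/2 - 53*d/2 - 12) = (4*d + 5)/(2*(2*d^2 - 15*d - 8))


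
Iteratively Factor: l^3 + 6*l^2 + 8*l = (l + 2)*(l^2 + 4*l) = (l + 2)*(l + 4)*(l)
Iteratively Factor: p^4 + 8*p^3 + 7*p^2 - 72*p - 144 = (p + 4)*(p^3 + 4*p^2 - 9*p - 36) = (p + 4)^2*(p^2 - 9) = (p - 3)*(p + 4)^2*(p + 3)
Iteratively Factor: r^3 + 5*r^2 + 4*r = (r)*(r^2 + 5*r + 4) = r*(r + 1)*(r + 4)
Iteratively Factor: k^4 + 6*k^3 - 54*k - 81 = (k + 3)*(k^3 + 3*k^2 - 9*k - 27) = (k - 3)*(k + 3)*(k^2 + 6*k + 9) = (k - 3)*(k + 3)^2*(k + 3)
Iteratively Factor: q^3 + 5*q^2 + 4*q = (q + 1)*(q^2 + 4*q) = q*(q + 1)*(q + 4)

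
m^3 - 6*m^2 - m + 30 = (m - 5)*(m - 3)*(m + 2)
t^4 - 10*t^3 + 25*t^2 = t^2*(t - 5)^2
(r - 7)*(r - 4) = r^2 - 11*r + 28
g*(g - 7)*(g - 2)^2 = g^4 - 11*g^3 + 32*g^2 - 28*g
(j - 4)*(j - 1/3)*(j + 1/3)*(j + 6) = j^4 + 2*j^3 - 217*j^2/9 - 2*j/9 + 8/3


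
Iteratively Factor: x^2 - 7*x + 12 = (x - 4)*(x - 3)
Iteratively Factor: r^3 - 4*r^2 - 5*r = (r)*(r^2 - 4*r - 5) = r*(r - 5)*(r + 1)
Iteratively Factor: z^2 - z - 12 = (z + 3)*(z - 4)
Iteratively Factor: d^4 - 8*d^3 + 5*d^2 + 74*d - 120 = (d - 5)*(d^3 - 3*d^2 - 10*d + 24) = (d - 5)*(d - 2)*(d^2 - d - 12) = (d - 5)*(d - 4)*(d - 2)*(d + 3)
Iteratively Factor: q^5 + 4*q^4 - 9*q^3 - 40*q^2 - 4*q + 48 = (q + 2)*(q^4 + 2*q^3 - 13*q^2 - 14*q + 24) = (q + 2)*(q + 4)*(q^3 - 2*q^2 - 5*q + 6) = (q - 3)*(q + 2)*(q + 4)*(q^2 + q - 2) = (q - 3)*(q - 1)*(q + 2)*(q + 4)*(q + 2)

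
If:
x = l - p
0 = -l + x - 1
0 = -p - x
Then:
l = 0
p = -1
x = 1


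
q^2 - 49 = (q - 7)*(q + 7)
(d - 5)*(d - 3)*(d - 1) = d^3 - 9*d^2 + 23*d - 15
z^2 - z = z*(z - 1)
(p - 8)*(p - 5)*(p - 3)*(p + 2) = p^4 - 14*p^3 + 47*p^2 + 38*p - 240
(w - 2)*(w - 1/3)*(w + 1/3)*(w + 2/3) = w^4 - 4*w^3/3 - 13*w^2/9 + 4*w/27 + 4/27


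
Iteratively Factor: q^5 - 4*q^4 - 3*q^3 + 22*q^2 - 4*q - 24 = (q - 2)*(q^4 - 2*q^3 - 7*q^2 + 8*q + 12) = (q - 2)*(q + 1)*(q^3 - 3*q^2 - 4*q + 12) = (q - 2)^2*(q + 1)*(q^2 - q - 6) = (q - 2)^2*(q + 1)*(q + 2)*(q - 3)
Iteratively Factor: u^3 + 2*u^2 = (u)*(u^2 + 2*u) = u*(u + 2)*(u)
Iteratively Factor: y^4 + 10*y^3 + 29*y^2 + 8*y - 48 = (y + 3)*(y^3 + 7*y^2 + 8*y - 16) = (y - 1)*(y + 3)*(y^2 + 8*y + 16) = (y - 1)*(y + 3)*(y + 4)*(y + 4)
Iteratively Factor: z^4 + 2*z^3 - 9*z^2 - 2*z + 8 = (z + 1)*(z^3 + z^2 - 10*z + 8) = (z - 2)*(z + 1)*(z^2 + 3*z - 4) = (z - 2)*(z + 1)*(z + 4)*(z - 1)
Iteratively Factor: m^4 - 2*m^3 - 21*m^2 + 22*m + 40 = (m - 2)*(m^3 - 21*m - 20) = (m - 2)*(m + 1)*(m^2 - m - 20) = (m - 2)*(m + 1)*(m + 4)*(m - 5)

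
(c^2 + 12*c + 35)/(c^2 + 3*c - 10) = (c + 7)/(c - 2)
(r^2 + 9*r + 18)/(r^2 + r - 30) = (r + 3)/(r - 5)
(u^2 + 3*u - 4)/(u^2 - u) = (u + 4)/u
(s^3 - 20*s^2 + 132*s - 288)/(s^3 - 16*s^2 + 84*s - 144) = (s - 8)/(s - 4)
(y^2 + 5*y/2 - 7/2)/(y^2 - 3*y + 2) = (y + 7/2)/(y - 2)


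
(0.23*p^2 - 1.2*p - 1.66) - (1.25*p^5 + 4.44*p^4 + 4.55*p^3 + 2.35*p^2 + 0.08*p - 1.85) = -1.25*p^5 - 4.44*p^4 - 4.55*p^3 - 2.12*p^2 - 1.28*p + 0.19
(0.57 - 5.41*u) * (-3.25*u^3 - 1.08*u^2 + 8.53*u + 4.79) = 17.5825*u^4 + 3.9903*u^3 - 46.7629*u^2 - 21.0518*u + 2.7303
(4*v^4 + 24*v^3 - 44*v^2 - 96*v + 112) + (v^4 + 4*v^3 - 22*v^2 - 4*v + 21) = 5*v^4 + 28*v^3 - 66*v^2 - 100*v + 133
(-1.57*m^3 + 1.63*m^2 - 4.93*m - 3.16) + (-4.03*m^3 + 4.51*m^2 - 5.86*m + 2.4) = -5.6*m^3 + 6.14*m^2 - 10.79*m - 0.76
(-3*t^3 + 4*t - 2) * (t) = -3*t^4 + 4*t^2 - 2*t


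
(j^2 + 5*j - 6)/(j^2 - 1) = (j + 6)/(j + 1)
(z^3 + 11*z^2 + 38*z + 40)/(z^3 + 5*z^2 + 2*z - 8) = (z + 5)/(z - 1)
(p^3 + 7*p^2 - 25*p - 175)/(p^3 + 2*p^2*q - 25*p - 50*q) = (p + 7)/(p + 2*q)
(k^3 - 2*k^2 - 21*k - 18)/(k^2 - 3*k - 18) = k + 1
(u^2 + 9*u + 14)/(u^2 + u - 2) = (u + 7)/(u - 1)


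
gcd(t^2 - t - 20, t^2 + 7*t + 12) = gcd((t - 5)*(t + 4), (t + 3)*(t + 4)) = t + 4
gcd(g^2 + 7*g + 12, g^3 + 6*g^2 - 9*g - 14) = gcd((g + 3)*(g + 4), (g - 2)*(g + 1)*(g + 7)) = 1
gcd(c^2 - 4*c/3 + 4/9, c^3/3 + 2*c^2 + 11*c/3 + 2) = 1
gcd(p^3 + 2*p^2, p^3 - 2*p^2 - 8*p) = p^2 + 2*p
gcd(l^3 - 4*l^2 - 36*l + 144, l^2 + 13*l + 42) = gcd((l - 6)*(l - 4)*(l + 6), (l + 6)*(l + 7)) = l + 6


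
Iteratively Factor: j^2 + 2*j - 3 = (j - 1)*(j + 3)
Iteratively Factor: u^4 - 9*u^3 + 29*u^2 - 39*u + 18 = (u - 3)*(u^3 - 6*u^2 + 11*u - 6) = (u - 3)*(u - 1)*(u^2 - 5*u + 6) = (u - 3)^2*(u - 1)*(u - 2)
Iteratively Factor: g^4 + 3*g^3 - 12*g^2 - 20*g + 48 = (g - 2)*(g^3 + 5*g^2 - 2*g - 24) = (g - 2)^2*(g^2 + 7*g + 12) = (g - 2)^2*(g + 3)*(g + 4)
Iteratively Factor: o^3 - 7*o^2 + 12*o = (o - 3)*(o^2 - 4*o) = o*(o - 3)*(o - 4)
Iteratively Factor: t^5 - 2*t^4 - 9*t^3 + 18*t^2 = (t + 3)*(t^4 - 5*t^3 + 6*t^2) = (t - 2)*(t + 3)*(t^3 - 3*t^2) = (t - 3)*(t - 2)*(t + 3)*(t^2) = t*(t - 3)*(t - 2)*(t + 3)*(t)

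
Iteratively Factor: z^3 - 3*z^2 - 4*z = (z - 4)*(z^2 + z) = z*(z - 4)*(z + 1)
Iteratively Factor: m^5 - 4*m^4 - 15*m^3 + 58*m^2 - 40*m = (m - 2)*(m^4 - 2*m^3 - 19*m^2 + 20*m) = m*(m - 2)*(m^3 - 2*m^2 - 19*m + 20) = m*(m - 2)*(m - 1)*(m^2 - m - 20) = m*(m - 5)*(m - 2)*(m - 1)*(m + 4)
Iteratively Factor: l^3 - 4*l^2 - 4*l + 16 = (l - 2)*(l^2 - 2*l - 8) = (l - 2)*(l + 2)*(l - 4)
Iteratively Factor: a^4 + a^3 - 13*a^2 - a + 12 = (a + 4)*(a^3 - 3*a^2 - a + 3) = (a + 1)*(a + 4)*(a^2 - 4*a + 3) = (a - 1)*(a + 1)*(a + 4)*(a - 3)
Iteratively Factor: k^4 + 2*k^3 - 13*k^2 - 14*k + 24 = (k - 3)*(k^3 + 5*k^2 + 2*k - 8) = (k - 3)*(k + 4)*(k^2 + k - 2) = (k - 3)*(k + 2)*(k + 4)*(k - 1)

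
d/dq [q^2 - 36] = 2*q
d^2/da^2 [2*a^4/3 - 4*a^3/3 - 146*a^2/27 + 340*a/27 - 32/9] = 8*a^2 - 8*a - 292/27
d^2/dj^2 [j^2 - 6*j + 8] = 2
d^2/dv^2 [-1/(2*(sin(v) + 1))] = (sin(v) - 2)/(2*(sin(v) + 1)^2)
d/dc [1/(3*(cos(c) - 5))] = sin(c)/(3*(cos(c) - 5)^2)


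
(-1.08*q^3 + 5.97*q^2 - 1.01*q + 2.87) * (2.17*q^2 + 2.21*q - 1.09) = -2.3436*q^5 + 10.5681*q^4 + 12.1792*q^3 - 2.5115*q^2 + 7.4436*q - 3.1283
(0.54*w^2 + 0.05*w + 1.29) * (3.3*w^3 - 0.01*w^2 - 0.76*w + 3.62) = 1.782*w^5 + 0.1596*w^4 + 3.8461*w^3 + 1.9039*w^2 - 0.7994*w + 4.6698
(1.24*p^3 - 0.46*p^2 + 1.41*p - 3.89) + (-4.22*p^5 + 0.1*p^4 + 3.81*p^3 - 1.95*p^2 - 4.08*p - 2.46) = -4.22*p^5 + 0.1*p^4 + 5.05*p^3 - 2.41*p^2 - 2.67*p - 6.35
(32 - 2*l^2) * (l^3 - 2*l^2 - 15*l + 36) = -2*l^5 + 4*l^4 + 62*l^3 - 136*l^2 - 480*l + 1152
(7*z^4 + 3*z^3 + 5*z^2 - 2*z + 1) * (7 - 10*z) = -70*z^5 + 19*z^4 - 29*z^3 + 55*z^2 - 24*z + 7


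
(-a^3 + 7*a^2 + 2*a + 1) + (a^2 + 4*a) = -a^3 + 8*a^2 + 6*a + 1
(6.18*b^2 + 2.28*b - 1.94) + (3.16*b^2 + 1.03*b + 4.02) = 9.34*b^2 + 3.31*b + 2.08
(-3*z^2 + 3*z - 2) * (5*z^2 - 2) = -15*z^4 + 15*z^3 - 4*z^2 - 6*z + 4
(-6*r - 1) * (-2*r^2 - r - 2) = 12*r^3 + 8*r^2 + 13*r + 2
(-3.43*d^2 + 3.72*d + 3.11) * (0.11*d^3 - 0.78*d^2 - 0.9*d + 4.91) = -0.3773*d^5 + 3.0846*d^4 + 0.5275*d^3 - 22.6151*d^2 + 15.4662*d + 15.2701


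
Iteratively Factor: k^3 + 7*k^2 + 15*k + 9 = (k + 1)*(k^2 + 6*k + 9) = (k + 1)*(k + 3)*(k + 3)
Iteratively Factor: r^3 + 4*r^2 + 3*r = (r + 1)*(r^2 + 3*r) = r*(r + 1)*(r + 3)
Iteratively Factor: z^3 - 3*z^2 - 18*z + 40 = (z - 5)*(z^2 + 2*z - 8) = (z - 5)*(z + 4)*(z - 2)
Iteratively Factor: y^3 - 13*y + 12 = (y + 4)*(y^2 - 4*y + 3) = (y - 3)*(y + 4)*(y - 1)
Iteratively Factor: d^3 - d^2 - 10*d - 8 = (d + 1)*(d^2 - 2*d - 8) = (d - 4)*(d + 1)*(d + 2)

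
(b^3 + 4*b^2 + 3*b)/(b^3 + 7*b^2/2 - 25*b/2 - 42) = 2*b*(b + 1)/(2*b^2 + b - 28)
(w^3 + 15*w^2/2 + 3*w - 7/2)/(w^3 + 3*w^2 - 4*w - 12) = (2*w^3 + 15*w^2 + 6*w - 7)/(2*(w^3 + 3*w^2 - 4*w - 12))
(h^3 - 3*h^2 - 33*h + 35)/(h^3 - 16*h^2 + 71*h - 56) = (h + 5)/(h - 8)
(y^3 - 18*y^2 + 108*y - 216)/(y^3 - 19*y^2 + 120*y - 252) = (y - 6)/(y - 7)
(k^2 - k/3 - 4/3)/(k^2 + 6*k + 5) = (k - 4/3)/(k + 5)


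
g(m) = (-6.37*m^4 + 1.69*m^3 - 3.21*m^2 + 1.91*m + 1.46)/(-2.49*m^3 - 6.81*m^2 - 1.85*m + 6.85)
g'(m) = (7.47*m^2 + 13.62*m + 1.85)*(-6.37*m^4 + 1.69*m^3 - 3.21*m^2 + 1.91*m + 1.46)/(-2.49*m^3 - 6.81*m^2 - 1.85*m + 6.85)^2 + (-25.48*m^3 + 5.07*m^2 - 6.42*m + 1.91)/(-2.49*m^3 - 6.81*m^2 - 1.85*m + 6.85) = (15.8613*m^6 + 86.7594*m^5 + 15.8517*m^4 - 171.2792*m^3 + 64.5813*m^2 - 24.0918*m + 15.7845)/(6.2001*m^6 + 33.9138*m^5 + 55.5891*m^4 - 8.916*m^3 - 89.8745*m^2 - 25.345*m + 46.9225)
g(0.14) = 0.26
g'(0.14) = 0.32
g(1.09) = 1.09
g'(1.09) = 0.64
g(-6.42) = -28.75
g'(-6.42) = 1.52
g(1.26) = 1.23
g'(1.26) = 0.98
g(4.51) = 6.88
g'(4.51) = 2.12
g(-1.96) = -39.61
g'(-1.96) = 23.91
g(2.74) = 3.40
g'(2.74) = 1.77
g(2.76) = 3.43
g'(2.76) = 1.78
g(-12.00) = -40.43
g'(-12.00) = 2.35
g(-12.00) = -40.43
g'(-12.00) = 2.35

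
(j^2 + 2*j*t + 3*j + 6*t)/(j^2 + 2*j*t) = (j + 3)/j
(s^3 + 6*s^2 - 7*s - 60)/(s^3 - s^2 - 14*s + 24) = (s + 5)/(s - 2)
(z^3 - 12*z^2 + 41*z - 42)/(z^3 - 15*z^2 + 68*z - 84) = (z - 3)/(z - 6)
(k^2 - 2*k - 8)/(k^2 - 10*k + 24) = (k + 2)/(k - 6)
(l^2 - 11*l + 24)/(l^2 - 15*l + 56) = (l - 3)/(l - 7)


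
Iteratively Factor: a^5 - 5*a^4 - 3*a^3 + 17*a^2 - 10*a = (a - 1)*(a^4 - 4*a^3 - 7*a^2 + 10*a) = a*(a - 1)*(a^3 - 4*a^2 - 7*a + 10) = a*(a - 1)*(a + 2)*(a^2 - 6*a + 5) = a*(a - 1)^2*(a + 2)*(a - 5)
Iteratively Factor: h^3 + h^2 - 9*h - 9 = (h - 3)*(h^2 + 4*h + 3) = (h - 3)*(h + 3)*(h + 1)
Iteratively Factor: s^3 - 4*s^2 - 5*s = (s + 1)*(s^2 - 5*s) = s*(s + 1)*(s - 5)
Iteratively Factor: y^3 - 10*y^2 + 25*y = (y)*(y^2 - 10*y + 25) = y*(y - 5)*(y - 5)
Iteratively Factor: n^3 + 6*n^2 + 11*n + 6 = (n + 1)*(n^2 + 5*n + 6) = (n + 1)*(n + 3)*(n + 2)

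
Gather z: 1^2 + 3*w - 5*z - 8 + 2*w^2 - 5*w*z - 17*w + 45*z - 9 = 2*w^2 - 14*w + z*(40 - 5*w) - 16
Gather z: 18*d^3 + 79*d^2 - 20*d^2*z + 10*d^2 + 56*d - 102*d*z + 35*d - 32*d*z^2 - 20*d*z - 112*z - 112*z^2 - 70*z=18*d^3 + 89*d^2 + 91*d + z^2*(-32*d - 112) + z*(-20*d^2 - 122*d - 182)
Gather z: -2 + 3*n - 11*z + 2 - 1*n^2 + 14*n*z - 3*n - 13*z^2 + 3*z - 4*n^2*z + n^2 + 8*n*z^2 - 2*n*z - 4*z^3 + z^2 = -4*z^3 + z^2*(8*n - 12) + z*(-4*n^2 + 12*n - 8)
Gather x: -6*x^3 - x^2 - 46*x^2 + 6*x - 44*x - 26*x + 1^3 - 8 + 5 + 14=-6*x^3 - 47*x^2 - 64*x + 12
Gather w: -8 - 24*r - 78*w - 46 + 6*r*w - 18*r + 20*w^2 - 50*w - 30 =-42*r + 20*w^2 + w*(6*r - 128) - 84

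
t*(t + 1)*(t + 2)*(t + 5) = t^4 + 8*t^3 + 17*t^2 + 10*t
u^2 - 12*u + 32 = (u - 8)*(u - 4)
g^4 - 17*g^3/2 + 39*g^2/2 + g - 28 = (g - 4)*(g - 7/2)*(g - 2)*(g + 1)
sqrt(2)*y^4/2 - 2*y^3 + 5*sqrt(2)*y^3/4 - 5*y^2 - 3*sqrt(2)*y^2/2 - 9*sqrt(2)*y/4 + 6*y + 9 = (y - 3/2)*(y + 3)*(y - 2*sqrt(2))*(sqrt(2)*y/2 + sqrt(2)/2)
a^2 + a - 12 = (a - 3)*(a + 4)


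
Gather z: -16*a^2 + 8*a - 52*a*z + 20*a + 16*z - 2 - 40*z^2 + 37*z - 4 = -16*a^2 + 28*a - 40*z^2 + z*(53 - 52*a) - 6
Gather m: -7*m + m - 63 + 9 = -6*m - 54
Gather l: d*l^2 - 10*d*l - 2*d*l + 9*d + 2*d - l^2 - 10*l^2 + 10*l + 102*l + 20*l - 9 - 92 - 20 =11*d + l^2*(d - 11) + l*(132 - 12*d) - 121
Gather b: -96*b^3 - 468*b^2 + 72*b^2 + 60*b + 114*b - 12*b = -96*b^3 - 396*b^2 + 162*b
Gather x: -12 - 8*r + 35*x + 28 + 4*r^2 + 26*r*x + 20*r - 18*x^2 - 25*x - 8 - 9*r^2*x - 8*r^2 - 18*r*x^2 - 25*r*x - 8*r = -4*r^2 + 4*r + x^2*(-18*r - 18) + x*(-9*r^2 + r + 10) + 8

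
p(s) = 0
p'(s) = 0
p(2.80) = 0.00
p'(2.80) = 0.00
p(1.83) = 0.00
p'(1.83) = 0.00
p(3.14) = 0.00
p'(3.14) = 0.00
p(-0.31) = 0.00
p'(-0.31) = 0.00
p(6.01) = 0.00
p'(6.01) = 0.00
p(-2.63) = 0.00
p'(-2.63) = 0.00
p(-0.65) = 0.00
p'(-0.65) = 0.00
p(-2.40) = 0.00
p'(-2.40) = 0.00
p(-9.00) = 0.00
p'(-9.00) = 0.00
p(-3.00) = 0.00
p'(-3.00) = 0.00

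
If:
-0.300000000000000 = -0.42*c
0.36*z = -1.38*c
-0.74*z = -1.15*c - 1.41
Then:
No Solution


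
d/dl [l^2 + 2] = 2*l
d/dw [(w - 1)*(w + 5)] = 2*w + 4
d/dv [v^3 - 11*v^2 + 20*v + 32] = 3*v^2 - 22*v + 20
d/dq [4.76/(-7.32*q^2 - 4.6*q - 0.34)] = (69.6864*q + 21.896)/(7.32*q^2 + 4.6*q + 0.34)^2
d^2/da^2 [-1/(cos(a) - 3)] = (cos(a)^2 + 3*cos(a) - 2)/(cos(a) - 3)^3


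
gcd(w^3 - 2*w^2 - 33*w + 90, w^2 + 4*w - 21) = w - 3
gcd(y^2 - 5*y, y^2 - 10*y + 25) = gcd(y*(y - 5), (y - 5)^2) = y - 5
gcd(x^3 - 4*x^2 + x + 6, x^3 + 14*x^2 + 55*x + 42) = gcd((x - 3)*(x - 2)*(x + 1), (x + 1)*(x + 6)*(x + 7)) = x + 1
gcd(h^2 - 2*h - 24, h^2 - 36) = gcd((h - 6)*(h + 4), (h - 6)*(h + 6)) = h - 6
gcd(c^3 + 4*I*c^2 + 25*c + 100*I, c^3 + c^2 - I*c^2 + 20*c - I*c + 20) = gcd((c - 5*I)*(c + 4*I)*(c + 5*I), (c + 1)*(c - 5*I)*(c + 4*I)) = c^2 - I*c + 20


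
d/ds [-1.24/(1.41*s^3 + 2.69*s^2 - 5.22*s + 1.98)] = (5.2452*s^2 + 6.6712*s - 6.4728)/(1.41*s^3 + 2.69*s^2 - 5.22*s + 1.98)^2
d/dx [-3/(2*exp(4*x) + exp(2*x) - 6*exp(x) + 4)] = 6*(4*exp(3*x) + exp(x) - 3)*exp(x)/(2*exp(4*x) + exp(2*x) - 6*exp(x) + 4)^2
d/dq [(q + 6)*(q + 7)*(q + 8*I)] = 3*q^2 + q*(26 + 16*I) + 42 + 104*I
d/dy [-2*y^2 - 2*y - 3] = -4*y - 2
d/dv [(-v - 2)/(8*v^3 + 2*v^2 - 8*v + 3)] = (-8*v^3 - 2*v^2 + 8*v + 4*(v + 2)*(6*v^2 + v - 2) - 3)/(8*v^3 + 2*v^2 - 8*v + 3)^2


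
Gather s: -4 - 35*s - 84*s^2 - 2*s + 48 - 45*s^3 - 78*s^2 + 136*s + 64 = -45*s^3 - 162*s^2 + 99*s + 108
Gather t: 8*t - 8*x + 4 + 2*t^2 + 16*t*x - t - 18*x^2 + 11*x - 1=2*t^2 + t*(16*x + 7) - 18*x^2 + 3*x + 3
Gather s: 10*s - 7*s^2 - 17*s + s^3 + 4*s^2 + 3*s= s^3 - 3*s^2 - 4*s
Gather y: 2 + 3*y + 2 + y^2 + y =y^2 + 4*y + 4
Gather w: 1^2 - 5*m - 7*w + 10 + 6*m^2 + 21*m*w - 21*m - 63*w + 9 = 6*m^2 - 26*m + w*(21*m - 70) + 20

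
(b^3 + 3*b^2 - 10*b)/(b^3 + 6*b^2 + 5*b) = (b - 2)/(b + 1)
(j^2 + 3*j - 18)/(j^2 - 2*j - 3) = (j + 6)/(j + 1)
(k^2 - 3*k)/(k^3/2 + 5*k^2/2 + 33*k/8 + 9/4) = 8*k*(k - 3)/(4*k^3 + 20*k^2 + 33*k + 18)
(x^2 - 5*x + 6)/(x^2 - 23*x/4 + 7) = 4*(x^2 - 5*x + 6)/(4*x^2 - 23*x + 28)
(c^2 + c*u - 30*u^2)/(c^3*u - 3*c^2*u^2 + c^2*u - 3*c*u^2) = (c^2 + c*u - 30*u^2)/(c*u*(c^2 - 3*c*u + c - 3*u))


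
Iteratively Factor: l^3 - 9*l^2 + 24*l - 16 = (l - 1)*(l^2 - 8*l + 16) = (l - 4)*(l - 1)*(l - 4)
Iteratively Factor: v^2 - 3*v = (v - 3)*(v)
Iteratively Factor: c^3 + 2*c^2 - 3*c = (c - 1)*(c^2 + 3*c) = c*(c - 1)*(c + 3)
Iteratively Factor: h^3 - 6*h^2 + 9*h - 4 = (h - 1)*(h^2 - 5*h + 4) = (h - 1)^2*(h - 4)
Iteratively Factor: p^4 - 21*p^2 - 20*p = (p + 4)*(p^3 - 4*p^2 - 5*p) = (p - 5)*(p + 4)*(p^2 + p) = p*(p - 5)*(p + 4)*(p + 1)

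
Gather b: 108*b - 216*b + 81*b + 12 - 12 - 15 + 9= -27*b - 6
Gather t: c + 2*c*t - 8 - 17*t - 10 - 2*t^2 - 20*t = c - 2*t^2 + t*(2*c - 37) - 18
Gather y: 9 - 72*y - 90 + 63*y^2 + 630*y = 63*y^2 + 558*y - 81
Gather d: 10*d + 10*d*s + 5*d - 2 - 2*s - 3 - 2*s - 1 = d*(10*s + 15) - 4*s - 6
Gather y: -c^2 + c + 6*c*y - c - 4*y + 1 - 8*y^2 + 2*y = -c^2 - 8*y^2 + y*(6*c - 2) + 1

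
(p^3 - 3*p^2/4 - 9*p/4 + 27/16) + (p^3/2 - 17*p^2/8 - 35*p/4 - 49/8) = 3*p^3/2 - 23*p^2/8 - 11*p - 71/16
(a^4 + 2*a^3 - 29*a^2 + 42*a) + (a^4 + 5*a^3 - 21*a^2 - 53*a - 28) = 2*a^4 + 7*a^3 - 50*a^2 - 11*a - 28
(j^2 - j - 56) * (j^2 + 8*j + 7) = j^4 + 7*j^3 - 57*j^2 - 455*j - 392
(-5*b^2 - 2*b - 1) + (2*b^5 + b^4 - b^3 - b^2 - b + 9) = 2*b^5 + b^4 - b^3 - 6*b^2 - 3*b + 8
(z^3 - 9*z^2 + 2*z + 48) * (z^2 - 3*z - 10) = z^5 - 12*z^4 + 19*z^3 + 132*z^2 - 164*z - 480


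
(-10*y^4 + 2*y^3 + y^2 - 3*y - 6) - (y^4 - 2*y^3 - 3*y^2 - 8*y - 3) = -11*y^4 + 4*y^3 + 4*y^2 + 5*y - 3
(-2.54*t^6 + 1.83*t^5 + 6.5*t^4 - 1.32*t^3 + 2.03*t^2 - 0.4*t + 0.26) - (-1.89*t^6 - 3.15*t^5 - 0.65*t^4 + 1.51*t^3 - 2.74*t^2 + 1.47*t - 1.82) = -0.65*t^6 + 4.98*t^5 + 7.15*t^4 - 2.83*t^3 + 4.77*t^2 - 1.87*t + 2.08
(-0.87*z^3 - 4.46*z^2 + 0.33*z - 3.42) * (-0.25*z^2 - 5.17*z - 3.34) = 0.2175*z^5 + 5.6129*z^4 + 25.8815*z^3 + 14.0453*z^2 + 16.5792*z + 11.4228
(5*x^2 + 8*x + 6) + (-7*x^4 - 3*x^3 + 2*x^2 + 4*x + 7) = -7*x^4 - 3*x^3 + 7*x^2 + 12*x + 13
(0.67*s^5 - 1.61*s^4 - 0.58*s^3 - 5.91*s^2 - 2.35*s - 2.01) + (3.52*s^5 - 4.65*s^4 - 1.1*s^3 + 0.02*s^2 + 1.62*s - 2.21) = 4.19*s^5 - 6.26*s^4 - 1.68*s^3 - 5.89*s^2 - 0.73*s - 4.22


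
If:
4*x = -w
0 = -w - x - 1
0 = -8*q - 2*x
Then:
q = -1/12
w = -4/3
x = 1/3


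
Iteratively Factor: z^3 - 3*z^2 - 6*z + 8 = (z - 1)*(z^2 - 2*z - 8) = (z - 1)*(z + 2)*(z - 4)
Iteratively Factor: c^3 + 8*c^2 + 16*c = (c + 4)*(c^2 + 4*c) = (c + 4)^2*(c)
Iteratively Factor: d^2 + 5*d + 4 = (d + 1)*(d + 4)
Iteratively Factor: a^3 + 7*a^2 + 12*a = (a + 3)*(a^2 + 4*a) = a*(a + 3)*(a + 4)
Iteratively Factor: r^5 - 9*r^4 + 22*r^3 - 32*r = (r - 4)*(r^4 - 5*r^3 + 2*r^2 + 8*r) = (r - 4)^2*(r^3 - r^2 - 2*r) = (r - 4)^2*(r + 1)*(r^2 - 2*r) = (r - 4)^2*(r - 2)*(r + 1)*(r)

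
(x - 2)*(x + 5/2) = x^2 + x/2 - 5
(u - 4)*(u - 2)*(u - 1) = u^3 - 7*u^2 + 14*u - 8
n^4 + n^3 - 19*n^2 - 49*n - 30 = (n - 5)*(n + 1)*(n + 2)*(n + 3)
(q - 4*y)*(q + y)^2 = q^3 - 2*q^2*y - 7*q*y^2 - 4*y^3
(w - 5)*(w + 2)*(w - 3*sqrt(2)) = w^3 - 3*sqrt(2)*w^2 - 3*w^2 - 10*w + 9*sqrt(2)*w + 30*sqrt(2)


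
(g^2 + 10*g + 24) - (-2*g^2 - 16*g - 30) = 3*g^2 + 26*g + 54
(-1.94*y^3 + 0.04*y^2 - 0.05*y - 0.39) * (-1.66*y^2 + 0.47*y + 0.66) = 3.2204*y^5 - 0.9782*y^4 - 1.1786*y^3 + 0.6503*y^2 - 0.2163*y - 0.2574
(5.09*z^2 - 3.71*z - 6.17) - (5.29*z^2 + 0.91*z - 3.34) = -0.2*z^2 - 4.62*z - 2.83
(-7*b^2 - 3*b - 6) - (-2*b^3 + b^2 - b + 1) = 2*b^3 - 8*b^2 - 2*b - 7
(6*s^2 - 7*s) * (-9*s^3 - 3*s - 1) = -54*s^5 + 63*s^4 - 18*s^3 + 15*s^2 + 7*s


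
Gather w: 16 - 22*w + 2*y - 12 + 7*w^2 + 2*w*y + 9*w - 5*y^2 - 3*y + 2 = 7*w^2 + w*(2*y - 13) - 5*y^2 - y + 6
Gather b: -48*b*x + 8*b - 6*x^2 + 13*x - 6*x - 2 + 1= b*(8 - 48*x) - 6*x^2 + 7*x - 1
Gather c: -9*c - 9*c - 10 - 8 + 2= -18*c - 16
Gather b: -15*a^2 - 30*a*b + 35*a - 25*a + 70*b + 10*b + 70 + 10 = -15*a^2 + 10*a + b*(80 - 30*a) + 80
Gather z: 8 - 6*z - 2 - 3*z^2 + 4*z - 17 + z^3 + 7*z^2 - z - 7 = z^3 + 4*z^2 - 3*z - 18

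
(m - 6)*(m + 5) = m^2 - m - 30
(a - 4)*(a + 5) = a^2 + a - 20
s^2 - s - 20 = (s - 5)*(s + 4)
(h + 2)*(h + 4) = h^2 + 6*h + 8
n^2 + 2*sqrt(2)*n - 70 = (n - 5*sqrt(2))*(n + 7*sqrt(2))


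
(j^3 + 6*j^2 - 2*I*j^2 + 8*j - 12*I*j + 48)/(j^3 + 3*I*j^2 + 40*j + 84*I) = (j^2 + j*(6 - 4*I) - 24*I)/(j^2 + I*j + 42)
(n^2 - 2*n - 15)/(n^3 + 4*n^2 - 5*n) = (n^2 - 2*n - 15)/(n*(n^2 + 4*n - 5))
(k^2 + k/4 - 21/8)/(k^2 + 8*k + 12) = (k^2 + k/4 - 21/8)/(k^2 + 8*k + 12)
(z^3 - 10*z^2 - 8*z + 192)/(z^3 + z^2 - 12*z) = (z^2 - 14*z + 48)/(z*(z - 3))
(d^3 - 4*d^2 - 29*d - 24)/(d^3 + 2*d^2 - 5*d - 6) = (d - 8)/(d - 2)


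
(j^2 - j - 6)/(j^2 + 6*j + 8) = (j - 3)/(j + 4)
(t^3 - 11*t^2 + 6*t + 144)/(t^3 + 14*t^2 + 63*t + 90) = (t^2 - 14*t + 48)/(t^2 + 11*t + 30)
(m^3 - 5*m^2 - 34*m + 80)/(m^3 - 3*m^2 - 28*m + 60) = (m - 8)/(m - 6)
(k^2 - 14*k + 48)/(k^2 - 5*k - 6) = (k - 8)/(k + 1)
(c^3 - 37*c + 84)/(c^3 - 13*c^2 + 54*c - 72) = (c + 7)/(c - 6)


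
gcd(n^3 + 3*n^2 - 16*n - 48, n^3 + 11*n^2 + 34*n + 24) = n + 4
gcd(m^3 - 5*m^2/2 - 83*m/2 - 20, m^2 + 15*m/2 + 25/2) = m + 5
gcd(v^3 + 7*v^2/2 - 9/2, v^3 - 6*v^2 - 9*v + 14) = v - 1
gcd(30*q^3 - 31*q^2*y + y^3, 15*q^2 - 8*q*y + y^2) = -5*q + y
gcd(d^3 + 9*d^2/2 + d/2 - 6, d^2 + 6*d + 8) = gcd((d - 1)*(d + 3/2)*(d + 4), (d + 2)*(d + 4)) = d + 4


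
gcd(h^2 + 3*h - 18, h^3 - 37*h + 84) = h - 3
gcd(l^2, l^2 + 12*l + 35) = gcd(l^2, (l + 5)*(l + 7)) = 1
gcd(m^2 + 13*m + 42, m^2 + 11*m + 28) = m + 7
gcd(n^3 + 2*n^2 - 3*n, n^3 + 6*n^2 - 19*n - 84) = n + 3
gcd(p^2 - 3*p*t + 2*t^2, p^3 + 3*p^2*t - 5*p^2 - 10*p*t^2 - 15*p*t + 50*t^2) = p - 2*t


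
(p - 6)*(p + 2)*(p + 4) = p^3 - 28*p - 48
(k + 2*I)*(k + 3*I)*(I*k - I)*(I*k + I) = -k^4 - 5*I*k^3 + 7*k^2 + 5*I*k - 6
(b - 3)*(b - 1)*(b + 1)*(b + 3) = b^4 - 10*b^2 + 9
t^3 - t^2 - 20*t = t*(t - 5)*(t + 4)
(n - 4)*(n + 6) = n^2 + 2*n - 24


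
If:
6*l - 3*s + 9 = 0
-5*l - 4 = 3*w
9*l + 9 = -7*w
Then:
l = -1/8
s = 11/4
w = -9/8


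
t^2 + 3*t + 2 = (t + 1)*(t + 2)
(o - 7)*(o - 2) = o^2 - 9*o + 14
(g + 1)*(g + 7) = g^2 + 8*g + 7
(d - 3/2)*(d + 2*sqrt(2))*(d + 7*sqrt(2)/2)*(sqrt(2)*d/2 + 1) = sqrt(2)*d^4/2 - 3*sqrt(2)*d^3/4 + 13*d^3/2 - 39*d^2/4 + 25*sqrt(2)*d^2/2 - 75*sqrt(2)*d/4 + 14*d - 21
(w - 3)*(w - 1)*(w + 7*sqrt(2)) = w^3 - 4*w^2 + 7*sqrt(2)*w^2 - 28*sqrt(2)*w + 3*w + 21*sqrt(2)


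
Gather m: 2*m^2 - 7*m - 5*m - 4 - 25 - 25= 2*m^2 - 12*m - 54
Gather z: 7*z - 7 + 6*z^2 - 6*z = 6*z^2 + z - 7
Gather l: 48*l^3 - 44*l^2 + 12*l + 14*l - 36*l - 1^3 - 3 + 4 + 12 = 48*l^3 - 44*l^2 - 10*l + 12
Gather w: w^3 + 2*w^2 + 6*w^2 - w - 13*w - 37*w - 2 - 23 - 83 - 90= w^3 + 8*w^2 - 51*w - 198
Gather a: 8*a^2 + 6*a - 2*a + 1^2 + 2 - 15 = 8*a^2 + 4*a - 12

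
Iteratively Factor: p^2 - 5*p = (p)*(p - 5)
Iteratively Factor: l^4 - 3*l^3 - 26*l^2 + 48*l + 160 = (l + 4)*(l^3 - 7*l^2 + 2*l + 40) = (l - 5)*(l + 4)*(l^2 - 2*l - 8) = (l - 5)*(l - 4)*(l + 4)*(l + 2)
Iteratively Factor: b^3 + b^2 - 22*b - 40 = (b + 2)*(b^2 - b - 20) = (b - 5)*(b + 2)*(b + 4)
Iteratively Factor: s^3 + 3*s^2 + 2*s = (s)*(s^2 + 3*s + 2) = s*(s + 1)*(s + 2)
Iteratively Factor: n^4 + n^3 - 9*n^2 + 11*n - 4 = (n - 1)*(n^3 + 2*n^2 - 7*n + 4) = (n - 1)^2*(n^2 + 3*n - 4) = (n - 1)^2*(n + 4)*(n - 1)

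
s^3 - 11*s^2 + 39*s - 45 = (s - 5)*(s - 3)^2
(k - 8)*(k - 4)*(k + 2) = k^3 - 10*k^2 + 8*k + 64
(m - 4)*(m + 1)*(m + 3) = m^3 - 13*m - 12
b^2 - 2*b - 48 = (b - 8)*(b + 6)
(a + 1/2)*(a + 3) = a^2 + 7*a/2 + 3/2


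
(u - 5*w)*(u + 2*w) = u^2 - 3*u*w - 10*w^2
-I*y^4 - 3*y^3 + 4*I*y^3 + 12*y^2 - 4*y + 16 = (y - 4)*(y - 2*I)^2*(-I*y + 1)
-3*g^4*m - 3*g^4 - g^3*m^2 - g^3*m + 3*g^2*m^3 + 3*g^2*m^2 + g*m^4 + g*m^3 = (-g + m)*(g + m)*(3*g + m)*(g*m + g)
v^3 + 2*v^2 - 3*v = v*(v - 1)*(v + 3)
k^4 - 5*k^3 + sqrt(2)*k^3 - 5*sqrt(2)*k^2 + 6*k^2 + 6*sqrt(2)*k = k*(k - 3)*(k - 2)*(k + sqrt(2))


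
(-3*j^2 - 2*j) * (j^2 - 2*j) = -3*j^4 + 4*j^3 + 4*j^2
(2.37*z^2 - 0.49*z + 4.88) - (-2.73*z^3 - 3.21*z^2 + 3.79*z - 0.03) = 2.73*z^3 + 5.58*z^2 - 4.28*z + 4.91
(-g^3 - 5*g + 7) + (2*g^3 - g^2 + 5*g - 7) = g^3 - g^2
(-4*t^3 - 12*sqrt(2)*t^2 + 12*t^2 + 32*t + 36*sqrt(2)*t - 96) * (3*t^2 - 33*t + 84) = -12*t^5 - 36*sqrt(2)*t^4 + 168*t^4 - 636*t^3 + 504*sqrt(2)*t^3 - 2196*sqrt(2)*t^2 - 336*t^2 + 3024*sqrt(2)*t + 5856*t - 8064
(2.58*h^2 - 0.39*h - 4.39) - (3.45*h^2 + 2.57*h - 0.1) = -0.87*h^2 - 2.96*h - 4.29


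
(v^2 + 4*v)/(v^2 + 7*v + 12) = v/(v + 3)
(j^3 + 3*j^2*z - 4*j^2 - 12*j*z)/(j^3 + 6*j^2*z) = (j^2 + 3*j*z - 4*j - 12*z)/(j*(j + 6*z))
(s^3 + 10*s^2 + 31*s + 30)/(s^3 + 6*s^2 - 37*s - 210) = (s^2 + 5*s + 6)/(s^2 + s - 42)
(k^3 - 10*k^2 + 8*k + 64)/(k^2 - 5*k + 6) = (k^3 - 10*k^2 + 8*k + 64)/(k^2 - 5*k + 6)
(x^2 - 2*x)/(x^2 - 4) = x/(x + 2)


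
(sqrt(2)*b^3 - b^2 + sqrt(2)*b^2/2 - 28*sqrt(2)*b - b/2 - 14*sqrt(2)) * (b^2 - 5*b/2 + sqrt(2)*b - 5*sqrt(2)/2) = sqrt(2)*b^5 - 2*sqrt(2)*b^4 + b^4 - 121*sqrt(2)*b^3/4 - 2*b^3 - 229*b^2/4 + 58*sqrt(2)*b^2 + 145*sqrt(2)*b/4 + 112*b + 70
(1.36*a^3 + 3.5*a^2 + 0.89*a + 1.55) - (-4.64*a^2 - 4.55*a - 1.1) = 1.36*a^3 + 8.14*a^2 + 5.44*a + 2.65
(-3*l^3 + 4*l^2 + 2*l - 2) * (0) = 0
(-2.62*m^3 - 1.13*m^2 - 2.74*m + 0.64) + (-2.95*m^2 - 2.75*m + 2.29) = -2.62*m^3 - 4.08*m^2 - 5.49*m + 2.93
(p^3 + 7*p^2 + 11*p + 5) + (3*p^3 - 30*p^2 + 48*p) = 4*p^3 - 23*p^2 + 59*p + 5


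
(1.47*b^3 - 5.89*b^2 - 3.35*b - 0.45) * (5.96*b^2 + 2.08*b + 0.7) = 8.7612*b^5 - 32.0468*b^4 - 31.1882*b^3 - 13.773*b^2 - 3.281*b - 0.315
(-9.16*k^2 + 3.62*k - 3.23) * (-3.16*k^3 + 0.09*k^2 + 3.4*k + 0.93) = 28.9456*k^5 - 12.2636*k^4 - 20.6114*k^3 + 3.4985*k^2 - 7.6154*k - 3.0039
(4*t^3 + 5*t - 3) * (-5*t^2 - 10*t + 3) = -20*t^5 - 40*t^4 - 13*t^3 - 35*t^2 + 45*t - 9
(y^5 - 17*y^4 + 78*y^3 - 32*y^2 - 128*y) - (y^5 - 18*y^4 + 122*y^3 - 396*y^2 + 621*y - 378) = y^4 - 44*y^3 + 364*y^2 - 749*y + 378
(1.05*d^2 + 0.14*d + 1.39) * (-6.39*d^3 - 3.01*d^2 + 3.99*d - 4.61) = -6.7095*d^5 - 4.0551*d^4 - 5.114*d^3 - 8.4658*d^2 + 4.9007*d - 6.4079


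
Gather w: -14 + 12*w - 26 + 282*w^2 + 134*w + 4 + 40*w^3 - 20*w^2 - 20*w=40*w^3 + 262*w^2 + 126*w - 36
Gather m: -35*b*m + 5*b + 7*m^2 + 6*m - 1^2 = 5*b + 7*m^2 + m*(6 - 35*b) - 1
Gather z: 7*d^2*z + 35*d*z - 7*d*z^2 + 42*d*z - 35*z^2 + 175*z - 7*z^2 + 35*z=z^2*(-7*d - 42) + z*(7*d^2 + 77*d + 210)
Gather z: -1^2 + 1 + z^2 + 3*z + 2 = z^2 + 3*z + 2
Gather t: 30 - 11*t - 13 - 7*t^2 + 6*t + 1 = -7*t^2 - 5*t + 18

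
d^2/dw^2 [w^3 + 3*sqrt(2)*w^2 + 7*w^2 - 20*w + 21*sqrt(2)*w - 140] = 6*w + 6*sqrt(2) + 14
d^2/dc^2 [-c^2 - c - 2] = -2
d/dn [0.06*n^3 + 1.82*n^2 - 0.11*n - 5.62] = 0.18*n^2 + 3.64*n - 0.11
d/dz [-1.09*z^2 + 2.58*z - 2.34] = 2.58 - 2.18*z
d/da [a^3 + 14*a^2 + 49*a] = 3*a^2 + 28*a + 49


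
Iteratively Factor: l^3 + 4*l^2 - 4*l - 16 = (l + 2)*(l^2 + 2*l - 8) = (l - 2)*(l + 2)*(l + 4)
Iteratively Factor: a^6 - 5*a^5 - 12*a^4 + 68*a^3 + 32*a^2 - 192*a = (a - 4)*(a^5 - a^4 - 16*a^3 + 4*a^2 + 48*a) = a*(a - 4)*(a^4 - a^3 - 16*a^2 + 4*a + 48) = a*(a - 4)*(a + 2)*(a^3 - 3*a^2 - 10*a + 24) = a*(a - 4)*(a + 2)*(a + 3)*(a^2 - 6*a + 8) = a*(a - 4)^2*(a + 2)*(a + 3)*(a - 2)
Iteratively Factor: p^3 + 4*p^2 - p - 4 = (p - 1)*(p^2 + 5*p + 4) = (p - 1)*(p + 4)*(p + 1)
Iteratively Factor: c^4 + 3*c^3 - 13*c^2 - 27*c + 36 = (c - 1)*(c^3 + 4*c^2 - 9*c - 36) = (c - 3)*(c - 1)*(c^2 + 7*c + 12) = (c - 3)*(c - 1)*(c + 4)*(c + 3)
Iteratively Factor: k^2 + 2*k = (k)*(k + 2)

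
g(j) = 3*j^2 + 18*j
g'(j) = 6*j + 18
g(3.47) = 98.58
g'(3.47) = 38.82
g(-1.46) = -19.89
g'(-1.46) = 9.24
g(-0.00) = 0.00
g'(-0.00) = 18.00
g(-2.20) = -25.08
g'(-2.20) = 4.80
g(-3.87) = -24.73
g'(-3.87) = -5.22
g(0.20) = 3.72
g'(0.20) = 19.20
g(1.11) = 23.68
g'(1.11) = 24.66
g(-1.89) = -23.30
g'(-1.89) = 6.66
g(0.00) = 0.00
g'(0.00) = 18.00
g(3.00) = 81.00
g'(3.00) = 36.00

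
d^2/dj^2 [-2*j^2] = -4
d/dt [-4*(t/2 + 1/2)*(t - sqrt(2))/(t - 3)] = 2*(-t^2 + 6*t - 4*sqrt(2) + 3)/(t^2 - 6*t + 9)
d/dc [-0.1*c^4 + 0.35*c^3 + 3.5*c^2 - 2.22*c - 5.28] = -0.4*c^3 + 1.05*c^2 + 7.0*c - 2.22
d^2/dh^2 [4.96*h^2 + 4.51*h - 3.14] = 9.92000000000000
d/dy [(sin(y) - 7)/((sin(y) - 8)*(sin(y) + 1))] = (14*sin(y) + cos(y)^2 - 58)*cos(y)/((sin(y) - 8)^2*(sin(y) + 1)^2)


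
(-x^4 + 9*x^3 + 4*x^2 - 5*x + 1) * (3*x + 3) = -3*x^5 + 24*x^4 + 39*x^3 - 3*x^2 - 12*x + 3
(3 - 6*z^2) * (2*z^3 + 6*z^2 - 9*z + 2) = -12*z^5 - 36*z^4 + 60*z^3 + 6*z^2 - 27*z + 6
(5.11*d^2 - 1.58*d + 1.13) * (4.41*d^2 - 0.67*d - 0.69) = 22.5351*d^4 - 10.3915*d^3 + 2.516*d^2 + 0.3331*d - 0.7797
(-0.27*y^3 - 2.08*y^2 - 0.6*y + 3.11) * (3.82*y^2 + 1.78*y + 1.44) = -1.0314*y^5 - 8.4262*y^4 - 6.3832*y^3 + 7.817*y^2 + 4.6718*y + 4.4784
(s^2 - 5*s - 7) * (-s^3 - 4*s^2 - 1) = -s^5 + s^4 + 27*s^3 + 27*s^2 + 5*s + 7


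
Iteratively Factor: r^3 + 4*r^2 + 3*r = (r + 1)*(r^2 + 3*r) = r*(r + 1)*(r + 3)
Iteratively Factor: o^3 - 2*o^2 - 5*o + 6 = (o - 1)*(o^2 - o - 6) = (o - 1)*(o + 2)*(o - 3)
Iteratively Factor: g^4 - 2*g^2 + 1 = (g - 1)*(g^3 + g^2 - g - 1) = (g - 1)^2*(g^2 + 2*g + 1) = (g - 1)^2*(g + 1)*(g + 1)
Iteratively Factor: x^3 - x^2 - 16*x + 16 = (x + 4)*(x^2 - 5*x + 4) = (x - 1)*(x + 4)*(x - 4)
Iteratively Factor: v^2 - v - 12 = (v - 4)*(v + 3)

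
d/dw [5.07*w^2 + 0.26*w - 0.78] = 10.14*w + 0.26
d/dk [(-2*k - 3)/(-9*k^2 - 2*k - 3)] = 18*k*(-k - 3)/(81*k^4 + 36*k^3 + 58*k^2 + 12*k + 9)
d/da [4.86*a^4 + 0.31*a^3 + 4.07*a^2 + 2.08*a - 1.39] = 19.44*a^3 + 0.93*a^2 + 8.14*a + 2.08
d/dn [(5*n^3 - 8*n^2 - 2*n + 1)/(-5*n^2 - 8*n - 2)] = (-25*n^4 - 80*n^3 + 24*n^2 + 42*n + 12)/(25*n^4 + 80*n^3 + 84*n^2 + 32*n + 4)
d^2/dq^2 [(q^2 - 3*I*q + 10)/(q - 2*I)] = 24/(q^3 - 6*I*q^2 - 12*q + 8*I)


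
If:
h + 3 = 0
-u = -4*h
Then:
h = -3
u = -12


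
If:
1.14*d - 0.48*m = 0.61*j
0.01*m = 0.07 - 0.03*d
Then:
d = 2.33333333333333 - 0.333333333333333*m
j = 4.36065573770492 - 1.40983606557377*m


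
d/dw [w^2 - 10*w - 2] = 2*w - 10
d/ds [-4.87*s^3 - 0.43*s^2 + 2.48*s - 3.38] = -14.61*s^2 - 0.86*s + 2.48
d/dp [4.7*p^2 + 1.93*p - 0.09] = 9.4*p + 1.93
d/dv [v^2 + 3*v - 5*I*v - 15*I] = 2*v + 3 - 5*I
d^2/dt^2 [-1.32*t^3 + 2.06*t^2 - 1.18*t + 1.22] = 4.12 - 7.92*t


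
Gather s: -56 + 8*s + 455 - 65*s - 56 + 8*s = 343 - 49*s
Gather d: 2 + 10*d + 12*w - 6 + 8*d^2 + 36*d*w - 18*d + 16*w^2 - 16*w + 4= 8*d^2 + d*(36*w - 8) + 16*w^2 - 4*w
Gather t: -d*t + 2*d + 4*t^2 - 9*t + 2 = 2*d + 4*t^2 + t*(-d - 9) + 2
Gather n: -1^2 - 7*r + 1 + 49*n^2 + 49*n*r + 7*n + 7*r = 49*n^2 + n*(49*r + 7)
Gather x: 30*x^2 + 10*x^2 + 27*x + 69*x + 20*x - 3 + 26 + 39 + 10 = 40*x^2 + 116*x + 72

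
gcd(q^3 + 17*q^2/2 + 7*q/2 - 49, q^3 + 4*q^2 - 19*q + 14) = q^2 + 5*q - 14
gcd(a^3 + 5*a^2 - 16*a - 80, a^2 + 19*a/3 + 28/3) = a + 4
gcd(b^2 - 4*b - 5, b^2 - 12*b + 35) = b - 5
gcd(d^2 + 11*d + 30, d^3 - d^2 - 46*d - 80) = d + 5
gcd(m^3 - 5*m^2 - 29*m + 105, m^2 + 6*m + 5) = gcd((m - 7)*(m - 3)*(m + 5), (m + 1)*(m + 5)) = m + 5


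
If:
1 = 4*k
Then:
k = 1/4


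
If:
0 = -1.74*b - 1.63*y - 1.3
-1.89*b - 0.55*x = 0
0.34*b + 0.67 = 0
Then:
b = -1.97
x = 6.77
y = 1.31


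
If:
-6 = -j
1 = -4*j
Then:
No Solution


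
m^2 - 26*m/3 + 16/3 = (m - 8)*(m - 2/3)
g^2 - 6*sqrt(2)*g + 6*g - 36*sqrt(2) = (g + 6)*(g - 6*sqrt(2))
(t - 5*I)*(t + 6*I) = t^2 + I*t + 30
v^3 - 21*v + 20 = (v - 4)*(v - 1)*(v + 5)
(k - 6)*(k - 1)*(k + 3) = k^3 - 4*k^2 - 15*k + 18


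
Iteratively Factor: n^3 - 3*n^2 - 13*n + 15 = (n - 1)*(n^2 - 2*n - 15) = (n - 1)*(n + 3)*(n - 5)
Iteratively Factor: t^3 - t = (t - 1)*(t^2 + t) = (t - 1)*(t + 1)*(t)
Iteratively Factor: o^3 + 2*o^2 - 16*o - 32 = (o - 4)*(o^2 + 6*o + 8) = (o - 4)*(o + 2)*(o + 4)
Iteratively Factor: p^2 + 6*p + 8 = (p + 2)*(p + 4)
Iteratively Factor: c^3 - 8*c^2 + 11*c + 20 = (c - 5)*(c^2 - 3*c - 4) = (c - 5)*(c - 4)*(c + 1)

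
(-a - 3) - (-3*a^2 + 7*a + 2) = 3*a^2 - 8*a - 5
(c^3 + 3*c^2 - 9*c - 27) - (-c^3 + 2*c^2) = 2*c^3 + c^2 - 9*c - 27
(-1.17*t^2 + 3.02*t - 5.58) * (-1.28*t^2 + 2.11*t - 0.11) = 1.4976*t^4 - 6.3343*t^3 + 13.6433*t^2 - 12.106*t + 0.6138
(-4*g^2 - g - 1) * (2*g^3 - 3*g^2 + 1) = -8*g^5 + 10*g^4 + g^3 - g^2 - g - 1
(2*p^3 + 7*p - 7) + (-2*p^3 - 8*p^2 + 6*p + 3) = -8*p^2 + 13*p - 4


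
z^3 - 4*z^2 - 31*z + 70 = (z - 7)*(z - 2)*(z + 5)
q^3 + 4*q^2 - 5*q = q*(q - 1)*(q + 5)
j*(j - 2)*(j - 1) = j^3 - 3*j^2 + 2*j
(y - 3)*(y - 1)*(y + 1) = y^3 - 3*y^2 - y + 3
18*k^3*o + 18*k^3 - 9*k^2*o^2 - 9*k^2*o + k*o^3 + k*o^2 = (-6*k + o)*(-3*k + o)*(k*o + k)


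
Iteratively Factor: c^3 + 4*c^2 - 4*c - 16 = (c + 4)*(c^2 - 4) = (c + 2)*(c + 4)*(c - 2)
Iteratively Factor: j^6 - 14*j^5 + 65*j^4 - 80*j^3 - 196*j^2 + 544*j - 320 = (j - 4)*(j^5 - 10*j^4 + 25*j^3 + 20*j^2 - 116*j + 80) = (j - 5)*(j - 4)*(j^4 - 5*j^3 + 20*j - 16) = (j - 5)*(j - 4)^2*(j^3 - j^2 - 4*j + 4) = (j - 5)*(j - 4)^2*(j + 2)*(j^2 - 3*j + 2) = (j - 5)*(j - 4)^2*(j - 2)*(j + 2)*(j - 1)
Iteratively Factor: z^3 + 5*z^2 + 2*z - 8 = (z + 4)*(z^2 + z - 2) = (z + 2)*(z + 4)*(z - 1)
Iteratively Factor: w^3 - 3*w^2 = (w)*(w^2 - 3*w) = w*(w - 3)*(w)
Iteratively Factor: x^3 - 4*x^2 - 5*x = (x + 1)*(x^2 - 5*x) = x*(x + 1)*(x - 5)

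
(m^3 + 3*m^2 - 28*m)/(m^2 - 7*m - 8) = m*(-m^2 - 3*m + 28)/(-m^2 + 7*m + 8)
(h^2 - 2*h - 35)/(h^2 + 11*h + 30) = (h - 7)/(h + 6)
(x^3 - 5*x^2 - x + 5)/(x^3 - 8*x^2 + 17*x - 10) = (x + 1)/(x - 2)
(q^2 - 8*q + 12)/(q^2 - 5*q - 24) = (-q^2 + 8*q - 12)/(-q^2 + 5*q + 24)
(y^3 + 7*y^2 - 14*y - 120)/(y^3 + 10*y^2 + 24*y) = (y^2 + y - 20)/(y*(y + 4))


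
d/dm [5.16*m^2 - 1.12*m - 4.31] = 10.32*m - 1.12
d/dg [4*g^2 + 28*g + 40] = 8*g + 28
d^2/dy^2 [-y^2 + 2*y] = -2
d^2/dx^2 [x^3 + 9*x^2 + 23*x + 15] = 6*x + 18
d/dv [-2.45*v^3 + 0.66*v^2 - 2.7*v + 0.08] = -7.35*v^2 + 1.32*v - 2.7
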